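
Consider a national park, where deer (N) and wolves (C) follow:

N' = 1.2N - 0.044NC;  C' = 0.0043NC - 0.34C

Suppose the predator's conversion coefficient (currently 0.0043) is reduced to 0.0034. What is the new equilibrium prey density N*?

At the interior fixed point, setting dC/dt = 0 with C > 0 fixes N* = (predator death rate)/(NC coefficient) — independent of the other coefficients.
With the change, N* = 0.34/0.0034 = 100; it rises from 79.1.

N* ≈ 100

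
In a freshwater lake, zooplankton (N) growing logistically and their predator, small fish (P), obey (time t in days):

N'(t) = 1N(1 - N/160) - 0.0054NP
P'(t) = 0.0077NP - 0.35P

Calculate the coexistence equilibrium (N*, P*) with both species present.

From dP/dt = 0 with P > 0: 0.0077N* = 0.35, so N* = 45.5.
Substitute into dN/dt = 0: 1(1 - 45.5/160) = 0.0054P*.
The bracket is 0.716, giving P* = 0.716/0.0054 = 133.

N* ≈ 45.5, P* ≈ 133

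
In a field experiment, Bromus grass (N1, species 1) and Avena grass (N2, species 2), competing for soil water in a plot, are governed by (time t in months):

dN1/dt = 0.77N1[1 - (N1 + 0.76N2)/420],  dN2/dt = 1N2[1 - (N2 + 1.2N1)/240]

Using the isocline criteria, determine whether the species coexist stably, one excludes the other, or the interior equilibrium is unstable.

Compare the nullcline intercepts: K1/α12 = 420/0.76 = 553 > K2 = 240; K2/α21 = 240/1.2 = 200 < K1 = 420.
Since the inequalities point opposite ways, species 1 can invade but species 2 cannot.

species 1 excludes species 2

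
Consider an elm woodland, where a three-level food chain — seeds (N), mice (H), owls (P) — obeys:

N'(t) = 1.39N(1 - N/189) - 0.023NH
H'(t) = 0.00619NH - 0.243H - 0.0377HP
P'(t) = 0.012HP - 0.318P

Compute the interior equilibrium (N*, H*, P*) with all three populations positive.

From dP/dt = 0: 0.012H* = 0.318, so H* = 26.5.
From dN/dt = 0: 1.39(1 - N*/189) = 0.023·26.5, giving N* = 189·(1 - 0.438) = 106.
From dH/dt = 0: 0.00619·106 - 0.243 = 0.0377P*, so P* = 0.414/0.0377 = 11.

N* ≈ 106, H* ≈ 26.5, P* ≈ 11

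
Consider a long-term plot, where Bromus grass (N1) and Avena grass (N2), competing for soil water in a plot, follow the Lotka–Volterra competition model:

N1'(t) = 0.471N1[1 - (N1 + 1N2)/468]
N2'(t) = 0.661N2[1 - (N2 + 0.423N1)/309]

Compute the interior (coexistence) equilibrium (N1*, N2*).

N1* ≈ 276, N2* ≈ 192

Setting both brackets to zero gives the nullclines N1 + 1N2 = 468 and 0.423N1 + N2 = 309.
Substituting N2 = 309 - 0.423N1 into the first: N1(1 - 1·0.423) = 468 - 1·309.
So N1* = 159/0.577 = 276, and then N2* = 309 - 0.423·276 = 192.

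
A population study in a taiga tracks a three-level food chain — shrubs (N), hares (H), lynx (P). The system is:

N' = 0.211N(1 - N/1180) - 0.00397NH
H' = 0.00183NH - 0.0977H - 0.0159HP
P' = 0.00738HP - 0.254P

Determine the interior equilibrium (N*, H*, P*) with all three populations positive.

N* ≈ 416, H* ≈ 34.4, P* ≈ 41.7

From dP/dt = 0: 0.00738H* = 0.254, so H* = 34.4.
From dN/dt = 0: 0.211(1 - N*/1180) = 0.00397·34.4, giving N* = 1180·(1 - 0.648) = 416.
From dH/dt = 0: 0.00183·416 - 0.0977 = 0.0159P*, so P* = 0.663/0.0159 = 41.7.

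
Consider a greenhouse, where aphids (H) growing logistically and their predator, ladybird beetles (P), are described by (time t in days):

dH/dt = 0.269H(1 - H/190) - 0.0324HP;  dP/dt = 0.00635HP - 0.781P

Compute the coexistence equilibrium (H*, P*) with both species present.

From dP/dt = 0 with P > 0: 0.00635H* = 0.781, so H* = 123.
Substitute into dH/dt = 0: 0.269(1 - 123/190) = 0.0324P*.
The bracket is 0.353, giving P* = 0.0949/0.0324 = 2.93.

H* ≈ 123, P* ≈ 2.93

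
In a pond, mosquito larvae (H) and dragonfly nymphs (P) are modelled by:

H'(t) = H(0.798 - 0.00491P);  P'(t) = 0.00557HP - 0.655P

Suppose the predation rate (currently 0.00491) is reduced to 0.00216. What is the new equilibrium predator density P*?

P* ≈ 369

At the interior fixed point, setting dH/dt = 0 with H > 0 fixes P* = (prey growth rate)/(HP coefficient) — independent of the other coefficients.
With the change, P* = 0.798/0.00216 = 369; it rises from 163.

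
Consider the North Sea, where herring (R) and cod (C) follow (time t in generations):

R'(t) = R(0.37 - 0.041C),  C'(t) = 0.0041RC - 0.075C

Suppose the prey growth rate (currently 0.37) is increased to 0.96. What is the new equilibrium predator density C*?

At the interior fixed point, setting dR/dt = 0 with R > 0 fixes C* = (prey growth rate)/(RC coefficient) — independent of the other coefficients.
With the change, C* = 0.96/0.041 = 23.4; it rises from 9.02.

C* ≈ 23.4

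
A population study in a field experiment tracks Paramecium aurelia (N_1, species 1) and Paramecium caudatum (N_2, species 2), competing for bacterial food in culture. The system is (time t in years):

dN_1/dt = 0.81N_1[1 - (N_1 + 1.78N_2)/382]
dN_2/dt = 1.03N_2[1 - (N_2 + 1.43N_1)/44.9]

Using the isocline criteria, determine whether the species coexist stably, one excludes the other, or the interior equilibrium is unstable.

species 1 excludes species 2

Compare the nullcline intercepts: K1/α12 = 382/1.78 = 215 > K2 = 44.9; K2/α21 = 44.9/1.43 = 31.4 < K1 = 382.
Since the inequalities point opposite ways, species 1 can invade but species 2 cannot.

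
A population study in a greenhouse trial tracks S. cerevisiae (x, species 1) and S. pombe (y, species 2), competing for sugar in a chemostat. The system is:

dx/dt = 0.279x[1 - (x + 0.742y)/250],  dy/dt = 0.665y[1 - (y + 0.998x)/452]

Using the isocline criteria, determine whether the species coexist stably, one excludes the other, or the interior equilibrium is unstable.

species 2 excludes species 1

Compare the nullcline intercepts: K1/α12 = 250/0.742 = 337 < K2 = 452; K2/α21 = 452/0.998 = 453 > K1 = 250.
Since the inequalities point opposite ways, species 2 can invade but species 1 cannot.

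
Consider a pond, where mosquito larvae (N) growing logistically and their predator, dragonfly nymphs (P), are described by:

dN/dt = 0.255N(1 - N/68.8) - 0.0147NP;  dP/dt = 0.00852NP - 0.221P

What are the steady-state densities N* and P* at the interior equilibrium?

From dP/dt = 0 with P > 0: 0.00852N* = 0.221, so N* = 25.9.
Substitute into dN/dt = 0: 0.255(1 - 25.9/68.8) = 0.0147P*.
The bracket is 0.623, giving P* = 0.159/0.0147 = 10.8.

N* ≈ 25.9, P* ≈ 10.8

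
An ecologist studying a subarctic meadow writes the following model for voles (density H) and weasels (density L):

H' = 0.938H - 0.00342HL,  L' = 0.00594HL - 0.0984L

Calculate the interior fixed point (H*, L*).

H* ≈ 16.6, L* ≈ 274

Set dL/dt = 0 with L > 0: 0.00594H - 0.0984 = 0, so H* = 0.0984/0.00594 = 16.6.
Set dH/dt = 0 with H > 0: 0.938 - 0.00342L = 0, so L* = 0.938/0.00342 = 274.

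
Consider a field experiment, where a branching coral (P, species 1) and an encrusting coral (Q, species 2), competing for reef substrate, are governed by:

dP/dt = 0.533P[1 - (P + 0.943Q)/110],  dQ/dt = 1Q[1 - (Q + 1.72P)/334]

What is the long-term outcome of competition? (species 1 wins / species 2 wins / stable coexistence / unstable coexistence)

Compare the nullcline intercepts: K1/α12 = 110/0.943 = 117 < K2 = 334; K2/α21 = 334/1.72 = 194 > K1 = 110.
Since the inequalities point opposite ways, species 2 can invade but species 1 cannot.

species 2 excludes species 1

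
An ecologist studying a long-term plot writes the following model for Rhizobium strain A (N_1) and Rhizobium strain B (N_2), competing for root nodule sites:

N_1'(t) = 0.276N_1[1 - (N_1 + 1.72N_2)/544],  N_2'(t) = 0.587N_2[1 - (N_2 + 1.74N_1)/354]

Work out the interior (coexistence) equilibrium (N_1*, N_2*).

Setting both brackets to zero gives the nullclines N_1 + 1.72N_2 = 544 and 1.74N_1 + N_2 = 354.
Substituting N_2 = 354 - 1.74N_1 into the first: N_1(1 - 1.72·1.74) = 544 - 1.72·354.
So N_1* = -64.9/-1.99 = 32.6, and then N_2* = 354 - 1.74·32.6 = 297.

N_1* ≈ 32.6, N_2* ≈ 297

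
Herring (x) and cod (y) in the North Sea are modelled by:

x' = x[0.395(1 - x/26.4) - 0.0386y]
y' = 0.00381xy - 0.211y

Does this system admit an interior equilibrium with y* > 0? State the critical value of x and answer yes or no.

Threshold x = 55.4; K < 55.4, so no, the predator goes extinct.

The predator equation gives dy/dt > 0 only when x > 0.211/0.00381 = 55.4.
Without the predator, x → K = 26.4. Since 26.4 < 55.4, the predator cannot invade.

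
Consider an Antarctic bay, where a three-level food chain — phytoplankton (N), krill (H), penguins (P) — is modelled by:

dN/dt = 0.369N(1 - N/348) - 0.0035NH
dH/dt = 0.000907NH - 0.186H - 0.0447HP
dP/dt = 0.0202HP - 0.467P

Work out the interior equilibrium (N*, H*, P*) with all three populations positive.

N* ≈ 272, H* ≈ 23.1, P* ≈ 1.35

From dP/dt = 0: 0.0202H* = 0.467, so H* = 23.1.
From dN/dt = 0: 0.369(1 - N*/348) = 0.0035·23.1, giving N* = 348·(1 - 0.219) = 272.
From dH/dt = 0: 0.000907·272 - 0.186 = 0.0447P*, so P* = 0.0604/0.0447 = 1.35.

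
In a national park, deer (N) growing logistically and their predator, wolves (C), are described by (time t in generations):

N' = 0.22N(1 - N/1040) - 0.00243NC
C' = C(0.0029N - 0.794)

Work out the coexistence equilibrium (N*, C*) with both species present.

N* ≈ 274, C* ≈ 66.7

From dC/dt = 0 with C > 0: 0.0029N* = 0.794, so N* = 274.
Substitute into dN/dt = 0: 0.22(1 - 274/1040) = 0.00243C*.
The bracket is 0.737, giving C* = 0.162/0.00243 = 66.7.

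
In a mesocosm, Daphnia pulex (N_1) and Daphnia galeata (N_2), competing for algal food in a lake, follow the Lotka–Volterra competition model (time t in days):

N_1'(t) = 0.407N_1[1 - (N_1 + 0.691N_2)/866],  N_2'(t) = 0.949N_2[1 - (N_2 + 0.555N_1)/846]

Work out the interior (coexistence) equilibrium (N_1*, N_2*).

Setting both brackets to zero gives the nullclines N_1 + 0.691N_2 = 866 and 0.555N_1 + N_2 = 846.
Substituting N_2 = 846 - 0.555N_1 into the first: N_1(1 - 0.691·0.555) = 866 - 0.691·846.
So N_1* = 281/0.616 = 456, and then N_2* = 846 - 0.555·456 = 593.

N_1* ≈ 456, N_2* ≈ 593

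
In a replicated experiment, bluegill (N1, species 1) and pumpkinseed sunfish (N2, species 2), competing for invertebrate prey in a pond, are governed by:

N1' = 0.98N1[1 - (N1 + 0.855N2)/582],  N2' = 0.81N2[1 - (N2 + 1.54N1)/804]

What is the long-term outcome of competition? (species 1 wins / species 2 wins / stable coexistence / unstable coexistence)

Compare the nullcline intercepts: K1/α12 = 582/0.855 = 681 < K2 = 804; K2/α21 = 804/1.54 = 522 < K1 = 582.
Since both are reversed, neither can invade when rare; the interior point is a saddle.

unstable coexistence (outcome depends on initial conditions)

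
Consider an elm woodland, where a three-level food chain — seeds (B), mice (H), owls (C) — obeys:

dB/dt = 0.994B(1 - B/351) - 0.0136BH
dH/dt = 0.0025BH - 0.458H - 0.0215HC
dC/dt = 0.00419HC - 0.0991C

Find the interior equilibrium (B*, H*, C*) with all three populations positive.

From dC/dt = 0: 0.00419H* = 0.0991, so H* = 23.7.
From dB/dt = 0: 0.994(1 - B*/351) = 0.0136·23.7, giving B* = 351·(1 - 0.324) = 237.
From dH/dt = 0: 0.0025·237 - 0.458 = 0.0215C*, so C* = 0.136/0.0215 = 6.3.

B* ≈ 237, H* ≈ 23.7, C* ≈ 6.3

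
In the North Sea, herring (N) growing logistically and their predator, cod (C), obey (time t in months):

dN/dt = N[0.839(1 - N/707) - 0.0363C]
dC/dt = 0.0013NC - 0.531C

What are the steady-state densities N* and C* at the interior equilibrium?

From dC/dt = 0 with C > 0: 0.0013N* = 0.531, so N* = 408.
Substitute into dN/dt = 0: 0.839(1 - 408/707) = 0.0363C*.
The bracket is 0.422, giving C* = 0.354/0.0363 = 9.76.

N* ≈ 408, C* ≈ 9.76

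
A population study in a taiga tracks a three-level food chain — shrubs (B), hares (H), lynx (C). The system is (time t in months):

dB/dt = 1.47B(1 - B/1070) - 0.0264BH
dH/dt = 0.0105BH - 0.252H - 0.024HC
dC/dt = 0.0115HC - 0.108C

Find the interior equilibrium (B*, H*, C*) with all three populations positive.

B* ≈ 890, H* ≈ 9.39, C* ≈ 379

From dC/dt = 0: 0.0115H* = 0.108, so H* = 9.39.
From dB/dt = 0: 1.47(1 - B*/1070) = 0.0264·9.39, giving B* = 1070·(1 - 0.169) = 890.
From dH/dt = 0: 0.0105·890 - 0.252 = 0.024C*, so C* = 9.09/0.024 = 379.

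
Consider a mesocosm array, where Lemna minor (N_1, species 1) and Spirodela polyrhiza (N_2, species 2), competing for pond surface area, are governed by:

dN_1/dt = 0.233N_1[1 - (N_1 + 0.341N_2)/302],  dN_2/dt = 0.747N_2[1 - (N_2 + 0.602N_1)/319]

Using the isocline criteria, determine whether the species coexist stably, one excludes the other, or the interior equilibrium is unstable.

stable coexistence

Compare the nullcline intercepts: K1/α12 = 302/0.341 = 886 > K2 = 319; K2/α21 = 319/0.602 = 530 > K1 = 302.
Since both inequalities hold, each species can invade when rare, so the interior equilibrium is stable.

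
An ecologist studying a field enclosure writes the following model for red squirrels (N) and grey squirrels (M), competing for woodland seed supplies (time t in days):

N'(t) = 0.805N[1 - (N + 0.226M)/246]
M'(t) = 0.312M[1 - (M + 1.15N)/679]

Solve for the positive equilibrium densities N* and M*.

Setting both brackets to zero gives the nullclines N + 0.226M = 246 and 1.15N + M = 679.
Substituting M = 679 - 1.15N into the first: N(1 - 0.226·1.15) = 246 - 0.226·679.
So N* = 92.5/0.74 = 125, and then M* = 679 - 1.15·125 = 535.

N* ≈ 125, M* ≈ 535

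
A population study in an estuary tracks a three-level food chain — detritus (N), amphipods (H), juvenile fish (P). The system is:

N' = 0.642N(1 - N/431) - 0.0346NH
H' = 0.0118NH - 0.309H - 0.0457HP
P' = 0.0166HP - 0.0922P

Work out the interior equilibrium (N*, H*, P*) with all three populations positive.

From dP/dt = 0: 0.0166H* = 0.0922, so H* = 5.55.
From dN/dt = 0: 0.642(1 - N*/431) = 0.0346·5.55, giving N* = 431·(1 - 0.299) = 302.
From dH/dt = 0: 0.0118·302 - 0.309 = 0.0457P*, so P* = 3.25/0.0457 = 71.2.

N* ≈ 302, H* ≈ 5.55, P* ≈ 71.2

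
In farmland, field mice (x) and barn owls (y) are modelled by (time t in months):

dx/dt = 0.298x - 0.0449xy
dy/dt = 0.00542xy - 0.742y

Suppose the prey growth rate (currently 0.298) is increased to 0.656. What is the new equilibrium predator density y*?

y* ≈ 14.6

At the interior fixed point, setting dx/dt = 0 with x > 0 fixes y* = (prey growth rate)/(xy coefficient) — independent of the other coefficients.
With the change, y* = 0.656/0.0449 = 14.6; it rises from 6.64.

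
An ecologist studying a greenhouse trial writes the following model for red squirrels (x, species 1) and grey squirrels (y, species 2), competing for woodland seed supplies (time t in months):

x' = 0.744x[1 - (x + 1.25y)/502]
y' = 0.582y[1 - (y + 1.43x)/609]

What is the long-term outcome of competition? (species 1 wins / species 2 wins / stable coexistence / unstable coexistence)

Compare the nullcline intercepts: K1/α12 = 502/1.25 = 402 < K2 = 609; K2/α21 = 609/1.43 = 426 < K1 = 502.
Since both are reversed, neither can invade when rare; the interior point is a saddle.

unstable coexistence (outcome depends on initial conditions)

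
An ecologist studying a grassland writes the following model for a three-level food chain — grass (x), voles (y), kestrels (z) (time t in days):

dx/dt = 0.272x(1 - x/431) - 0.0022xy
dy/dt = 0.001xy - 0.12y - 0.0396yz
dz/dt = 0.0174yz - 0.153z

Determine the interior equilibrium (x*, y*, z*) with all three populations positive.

From dz/dt = 0: 0.0174y* = 0.153, so y* = 8.79.
From dx/dt = 0: 0.272(1 - x*/431) = 0.0022·8.79, giving x* = 431·(1 - 0.0711) = 400.
From dy/dt = 0: 0.001·400 - 0.12 = 0.0396z*, so z* = 0.28/0.0396 = 7.08.

x* ≈ 400, y* ≈ 8.79, z* ≈ 7.08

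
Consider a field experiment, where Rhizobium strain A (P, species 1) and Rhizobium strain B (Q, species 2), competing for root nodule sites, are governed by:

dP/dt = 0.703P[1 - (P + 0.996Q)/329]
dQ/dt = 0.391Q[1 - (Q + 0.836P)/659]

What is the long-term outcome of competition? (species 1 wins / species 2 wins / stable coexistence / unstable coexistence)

Compare the nullcline intercepts: K1/α12 = 329/0.996 = 330 < K2 = 659; K2/α21 = 659/0.836 = 788 > K1 = 329.
Since the inequalities point opposite ways, species 2 can invade but species 1 cannot.

species 2 excludes species 1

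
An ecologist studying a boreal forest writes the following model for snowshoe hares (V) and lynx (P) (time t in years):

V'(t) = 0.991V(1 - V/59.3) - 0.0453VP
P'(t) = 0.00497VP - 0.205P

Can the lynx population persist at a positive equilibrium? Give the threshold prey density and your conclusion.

The predator equation gives dP/dt > 0 only when V > 0.205/0.00497 = 41.2.
Without the predator, V → K = 59.3. Since 59.3 > 41.2, the predator can invade and persist.

Threshold V = 41.2; K > 41.2, so yes, the predator persists.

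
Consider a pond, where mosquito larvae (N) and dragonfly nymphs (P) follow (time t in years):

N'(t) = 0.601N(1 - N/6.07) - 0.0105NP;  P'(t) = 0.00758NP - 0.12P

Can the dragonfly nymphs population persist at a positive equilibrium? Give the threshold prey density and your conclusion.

Threshold N = 15.8; K < 15.8, so no, the predator goes extinct.

The predator equation gives dP/dt > 0 only when N > 0.12/0.00758 = 15.8.
Without the predator, N → K = 6.07. Since 6.07 < 15.8, the predator cannot invade.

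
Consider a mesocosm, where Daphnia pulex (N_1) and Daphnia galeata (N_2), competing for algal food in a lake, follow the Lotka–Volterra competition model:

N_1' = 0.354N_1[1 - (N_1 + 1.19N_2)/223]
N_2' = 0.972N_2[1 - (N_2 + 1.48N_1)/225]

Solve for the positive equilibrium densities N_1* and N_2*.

N_1* ≈ 58.8, N_2* ≈ 138

Setting both brackets to zero gives the nullclines N_1 + 1.19N_2 = 223 and 1.48N_1 + N_2 = 225.
Substituting N_2 = 225 - 1.48N_1 into the first: N_1(1 - 1.19·1.48) = 223 - 1.19·225.
So N_1* = -44.8/-0.761 = 58.8, and then N_2* = 225 - 1.48·58.8 = 138.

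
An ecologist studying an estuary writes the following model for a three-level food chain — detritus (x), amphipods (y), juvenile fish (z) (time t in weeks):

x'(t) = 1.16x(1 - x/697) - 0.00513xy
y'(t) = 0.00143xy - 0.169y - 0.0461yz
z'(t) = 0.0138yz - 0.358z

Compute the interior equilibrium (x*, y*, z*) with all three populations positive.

From dz/dt = 0: 0.0138y* = 0.358, so y* = 25.9.
From dx/dt = 0: 1.16(1 - x*/697) = 0.00513·25.9, giving x* = 697·(1 - 0.115) = 617.
From dy/dt = 0: 0.00143·617 - 0.169 = 0.0461z*, so z* = 0.713/0.0461 = 15.5.

x* ≈ 617, y* ≈ 25.9, z* ≈ 15.5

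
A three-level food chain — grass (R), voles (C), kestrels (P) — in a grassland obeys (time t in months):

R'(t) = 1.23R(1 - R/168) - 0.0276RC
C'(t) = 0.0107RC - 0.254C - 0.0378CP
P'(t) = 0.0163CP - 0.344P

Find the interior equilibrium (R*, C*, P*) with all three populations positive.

From dP/dt = 0: 0.0163C* = 0.344, so C* = 21.1.
From dR/dt = 0: 1.23(1 - R*/168) = 0.0276·21.1, giving R* = 168·(1 - 0.474) = 88.4.
From dC/dt = 0: 0.0107·88.4 - 0.254 = 0.0378P*, so P* = 0.692/0.0378 = 18.3.

R* ≈ 88.4, C* ≈ 21.1, P* ≈ 18.3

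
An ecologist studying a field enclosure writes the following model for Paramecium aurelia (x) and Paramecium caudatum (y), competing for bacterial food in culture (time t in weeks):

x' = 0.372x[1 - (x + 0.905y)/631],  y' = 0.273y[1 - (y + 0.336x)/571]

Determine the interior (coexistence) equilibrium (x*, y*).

Setting both brackets to zero gives the nullclines x + 0.905y = 631 and 0.336x + y = 571.
Substituting y = 571 - 0.336x into the first: x(1 - 0.905·0.336) = 631 - 0.905·571.
So x* = 114/0.696 = 164, and then y* = 571 - 0.336·164 = 516.

x* ≈ 164, y* ≈ 516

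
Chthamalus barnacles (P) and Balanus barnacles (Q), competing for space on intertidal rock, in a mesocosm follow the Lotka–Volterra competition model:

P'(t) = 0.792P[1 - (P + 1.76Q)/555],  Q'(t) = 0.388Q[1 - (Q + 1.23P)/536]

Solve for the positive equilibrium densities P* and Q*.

P* ≈ 333, Q* ≈ 126

Setting both brackets to zero gives the nullclines P + 1.76Q = 555 and 1.23P + Q = 536.
Substituting Q = 536 - 1.23P into the first: P(1 - 1.76·1.23) = 555 - 1.76·536.
So P* = -388/-1.16 = 333, and then Q* = 536 - 1.23·333 = 126.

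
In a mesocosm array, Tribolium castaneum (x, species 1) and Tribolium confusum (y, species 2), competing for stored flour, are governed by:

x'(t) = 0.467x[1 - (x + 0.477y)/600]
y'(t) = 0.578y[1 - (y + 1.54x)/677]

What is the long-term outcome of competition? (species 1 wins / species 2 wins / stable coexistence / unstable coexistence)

Compare the nullcline intercepts: K1/α12 = 600/0.477 = 1260 > K2 = 677; K2/α21 = 677/1.54 = 440 < K1 = 600.
Since the inequalities point opposite ways, species 1 can invade but species 2 cannot.

species 1 excludes species 2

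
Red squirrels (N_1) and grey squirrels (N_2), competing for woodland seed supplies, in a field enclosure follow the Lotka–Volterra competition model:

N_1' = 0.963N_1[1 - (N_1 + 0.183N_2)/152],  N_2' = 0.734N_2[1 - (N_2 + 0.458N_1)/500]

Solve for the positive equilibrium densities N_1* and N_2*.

Setting both brackets to zero gives the nullclines N_1 + 0.183N_2 = 152 and 0.458N_1 + N_2 = 500.
Substituting N_2 = 500 - 0.458N_1 into the first: N_1(1 - 0.183·0.458) = 152 - 0.183·500.
So N_1* = 60.5/0.916 = 66, and then N_2* = 500 - 0.458·66 = 470.

N_1* ≈ 66, N_2* ≈ 470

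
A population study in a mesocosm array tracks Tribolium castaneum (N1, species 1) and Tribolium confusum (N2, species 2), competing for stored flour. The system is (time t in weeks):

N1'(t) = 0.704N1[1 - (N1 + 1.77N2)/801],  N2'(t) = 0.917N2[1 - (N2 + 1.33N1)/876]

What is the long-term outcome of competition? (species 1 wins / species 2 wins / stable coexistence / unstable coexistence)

unstable coexistence (outcome depends on initial conditions)

Compare the nullcline intercepts: K1/α12 = 801/1.77 = 453 < K2 = 876; K2/α21 = 876/1.33 = 659 < K1 = 801.
Since both are reversed, neither can invade when rare; the interior point is a saddle.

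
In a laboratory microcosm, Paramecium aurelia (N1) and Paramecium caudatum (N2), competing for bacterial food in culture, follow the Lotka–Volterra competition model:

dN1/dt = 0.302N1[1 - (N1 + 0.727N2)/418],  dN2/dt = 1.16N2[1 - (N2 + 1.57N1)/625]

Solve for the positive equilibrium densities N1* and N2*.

Setting both brackets to zero gives the nullclines N1 + 0.727N2 = 418 and 1.57N1 + N2 = 625.
Substituting N2 = 625 - 1.57N1 into the first: N1(1 - 0.727·1.57) = 418 - 0.727·625.
So N1* = -36.4/-0.141 = 257, and then N2* = 625 - 1.57·257 = 221.

N1* ≈ 257, N2* ≈ 221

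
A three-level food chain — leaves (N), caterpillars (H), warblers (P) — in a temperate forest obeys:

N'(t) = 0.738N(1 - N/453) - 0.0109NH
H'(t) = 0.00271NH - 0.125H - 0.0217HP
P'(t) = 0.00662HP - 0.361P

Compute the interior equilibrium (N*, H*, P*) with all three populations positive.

N* ≈ 88.1, H* ≈ 54.5, P* ≈ 5.25

From dP/dt = 0: 0.00662H* = 0.361, so H* = 54.5.
From dN/dt = 0: 0.738(1 - N*/453) = 0.0109·54.5, giving N* = 453·(1 - 0.805) = 88.1.
From dH/dt = 0: 0.00271·88.1 - 0.125 = 0.0217P*, so P* = 0.114/0.0217 = 5.25.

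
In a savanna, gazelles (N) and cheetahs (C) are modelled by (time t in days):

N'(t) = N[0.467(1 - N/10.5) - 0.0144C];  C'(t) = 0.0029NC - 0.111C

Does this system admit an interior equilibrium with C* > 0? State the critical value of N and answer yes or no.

The predator equation gives dC/dt > 0 only when N > 0.111/0.0029 = 38.3.
Without the predator, N → K = 10.5. Since 10.5 < 38.3, the predator cannot invade.

Threshold N = 38.3; K < 38.3, so no, the predator goes extinct.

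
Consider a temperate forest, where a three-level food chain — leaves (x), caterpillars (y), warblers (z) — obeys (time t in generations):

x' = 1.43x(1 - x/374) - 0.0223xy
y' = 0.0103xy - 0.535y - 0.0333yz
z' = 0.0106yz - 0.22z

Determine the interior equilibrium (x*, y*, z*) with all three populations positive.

From dz/dt = 0: 0.0106y* = 0.22, so y* = 20.8.
From dx/dt = 0: 1.43(1 - x*/374) = 0.0223·20.8, giving x* = 374·(1 - 0.324) = 253.
From dy/dt = 0: 0.0103·253 - 0.535 = 0.0333z*, so z* = 2.07/0.0333 = 62.2.

x* ≈ 253, y* ≈ 20.8, z* ≈ 62.2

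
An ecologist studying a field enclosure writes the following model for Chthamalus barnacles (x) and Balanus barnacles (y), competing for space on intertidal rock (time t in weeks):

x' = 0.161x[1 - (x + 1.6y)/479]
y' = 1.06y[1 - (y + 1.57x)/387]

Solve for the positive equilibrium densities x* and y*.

x* ≈ 92.7, y* ≈ 241

Setting both brackets to zero gives the nullclines x + 1.6y = 479 and 1.57x + y = 387.
Substituting y = 387 - 1.57x into the first: x(1 - 1.6·1.57) = 479 - 1.6·387.
So x* = -140/-1.51 = 92.7, and then y* = 387 - 1.57·92.7 = 241.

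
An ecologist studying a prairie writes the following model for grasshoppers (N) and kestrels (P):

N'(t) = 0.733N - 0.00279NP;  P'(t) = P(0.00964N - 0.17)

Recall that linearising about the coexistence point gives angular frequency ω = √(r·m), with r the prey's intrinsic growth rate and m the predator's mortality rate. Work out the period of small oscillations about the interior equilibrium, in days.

T ≈ 17.8 days

Here r = 0.733 and m = 0.17, so r·m = 0.125.
ω = √0.125 = 0.353 per day, hence T = 2π/ω ≈ 17.8 days.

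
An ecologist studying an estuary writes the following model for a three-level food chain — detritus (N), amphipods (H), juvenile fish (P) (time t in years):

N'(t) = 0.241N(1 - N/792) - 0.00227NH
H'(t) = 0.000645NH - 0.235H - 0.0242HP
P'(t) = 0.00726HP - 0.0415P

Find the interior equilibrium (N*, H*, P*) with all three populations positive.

N* ≈ 749, H* ≈ 5.72, P* ≈ 10.3

From dP/dt = 0: 0.00726H* = 0.0415, so H* = 5.72.
From dN/dt = 0: 0.241(1 - N*/792) = 0.00227·5.72, giving N* = 792·(1 - 0.0538) = 749.
From dH/dt = 0: 0.000645·749 - 0.235 = 0.0242P*, so P* = 0.248/0.0242 = 10.3.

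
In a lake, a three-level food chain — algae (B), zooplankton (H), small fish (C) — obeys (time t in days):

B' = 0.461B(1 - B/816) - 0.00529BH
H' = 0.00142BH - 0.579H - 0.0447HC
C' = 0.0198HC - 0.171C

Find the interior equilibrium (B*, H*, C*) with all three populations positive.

B* ≈ 735, H* ≈ 8.64, C* ≈ 10.4

From dC/dt = 0: 0.0198H* = 0.171, so H* = 8.64.
From dB/dt = 0: 0.461(1 - B*/816) = 0.00529·8.64, giving B* = 816·(1 - 0.0991) = 735.
From dH/dt = 0: 0.00142·735 - 0.579 = 0.0447C*, so C* = 0.465/0.0447 = 10.4.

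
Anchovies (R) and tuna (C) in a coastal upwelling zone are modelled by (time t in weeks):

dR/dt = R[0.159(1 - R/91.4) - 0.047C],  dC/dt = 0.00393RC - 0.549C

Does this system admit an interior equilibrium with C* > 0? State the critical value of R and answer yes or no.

The predator equation gives dC/dt > 0 only when R > 0.549/0.00393 = 140.
Without the predator, R → K = 91.4. Since 91.4 < 140, the predator cannot invade.

Threshold R = 140; K < 140, so no, the predator goes extinct.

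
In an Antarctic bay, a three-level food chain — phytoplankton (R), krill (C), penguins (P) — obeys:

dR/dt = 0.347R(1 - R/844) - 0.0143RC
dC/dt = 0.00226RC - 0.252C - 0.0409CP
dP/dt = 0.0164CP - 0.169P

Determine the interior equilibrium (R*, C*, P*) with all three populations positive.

R* ≈ 486, C* ≈ 10.3, P* ≈ 20.7

From dP/dt = 0: 0.0164C* = 0.169, so C* = 10.3.
From dR/dt = 0: 0.347(1 - R*/844) = 0.0143·10.3, giving R* = 844·(1 - 0.425) = 486.
From dC/dt = 0: 0.00226·486 - 0.252 = 0.0409P*, so P* = 0.845/0.0409 = 20.7.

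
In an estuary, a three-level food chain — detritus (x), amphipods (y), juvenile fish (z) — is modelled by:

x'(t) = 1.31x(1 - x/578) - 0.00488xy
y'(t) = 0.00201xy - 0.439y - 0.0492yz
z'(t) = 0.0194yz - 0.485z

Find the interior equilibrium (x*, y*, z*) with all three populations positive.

From dz/dt = 0: 0.0194y* = 0.485, so y* = 25.
From dx/dt = 0: 1.31(1 - x*/578) = 0.00488·25, giving x* = 578·(1 - 0.0931) = 524.
From dy/dt = 0: 0.00201·524 - 0.439 = 0.0492z*, so z* = 0.615/0.0492 = 12.5.

x* ≈ 524, y* ≈ 25, z* ≈ 12.5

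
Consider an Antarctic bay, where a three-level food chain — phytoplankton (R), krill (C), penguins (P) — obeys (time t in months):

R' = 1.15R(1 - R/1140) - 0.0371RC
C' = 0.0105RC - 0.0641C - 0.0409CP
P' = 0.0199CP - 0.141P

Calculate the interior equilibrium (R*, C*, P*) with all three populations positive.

R* ≈ 879, C* ≈ 7.09, P* ≈ 224

From dP/dt = 0: 0.0199C* = 0.141, so C* = 7.09.
From dR/dt = 0: 1.15(1 - R*/1140) = 0.0371·7.09, giving R* = 1140·(1 - 0.229) = 879.
From dC/dt = 0: 0.0105·879 - 0.0641 = 0.0409P*, so P* = 9.17/0.0409 = 224.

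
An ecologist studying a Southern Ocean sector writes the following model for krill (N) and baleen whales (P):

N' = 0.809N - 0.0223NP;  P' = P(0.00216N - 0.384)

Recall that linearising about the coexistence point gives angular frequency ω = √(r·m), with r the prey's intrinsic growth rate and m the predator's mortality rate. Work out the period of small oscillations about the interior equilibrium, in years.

T ≈ 11.3 years

Here r = 0.809 and m = 0.384, so r·m = 0.311.
ω = √0.311 = 0.557 per year, hence T = 2π/ω ≈ 11.3 years.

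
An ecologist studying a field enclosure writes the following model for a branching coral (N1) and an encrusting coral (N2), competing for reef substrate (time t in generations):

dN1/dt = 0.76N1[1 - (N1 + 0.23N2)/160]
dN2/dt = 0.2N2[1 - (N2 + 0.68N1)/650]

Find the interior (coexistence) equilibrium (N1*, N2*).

N1* ≈ 12.4, N2* ≈ 642

Setting both brackets to zero gives the nullclines N1 + 0.23N2 = 160 and 0.68N1 + N2 = 650.
Substituting N2 = 650 - 0.68N1 into the first: N1(1 - 0.23·0.68) = 160 - 0.23·650.
So N1* = 10.5/0.844 = 12.4, and then N2* = 650 - 0.68·12.4 = 642.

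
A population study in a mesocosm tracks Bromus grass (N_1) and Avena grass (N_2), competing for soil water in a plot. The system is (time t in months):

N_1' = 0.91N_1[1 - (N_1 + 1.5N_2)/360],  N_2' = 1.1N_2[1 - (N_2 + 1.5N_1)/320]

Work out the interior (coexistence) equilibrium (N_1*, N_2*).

Setting both brackets to zero gives the nullclines N_1 + 1.5N_2 = 360 and 1.5N_1 + N_2 = 320.
Substituting N_2 = 320 - 1.5N_1 into the first: N_1(1 - 1.5·1.5) = 360 - 1.5·320.
So N_1* = -120/-1.25 = 96, and then N_2* = 320 - 1.5·96 = 176.

N_1* ≈ 96, N_2* ≈ 176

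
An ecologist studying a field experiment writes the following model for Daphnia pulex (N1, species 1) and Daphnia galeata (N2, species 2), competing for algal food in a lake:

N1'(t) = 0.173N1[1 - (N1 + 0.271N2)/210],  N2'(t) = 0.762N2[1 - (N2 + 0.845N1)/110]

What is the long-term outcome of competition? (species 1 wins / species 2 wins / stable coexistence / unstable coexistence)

Compare the nullcline intercepts: K1/α12 = 210/0.271 = 775 > K2 = 110; K2/α21 = 110/0.845 = 130 < K1 = 210.
Since the inequalities point opposite ways, species 1 can invade but species 2 cannot.

species 1 excludes species 2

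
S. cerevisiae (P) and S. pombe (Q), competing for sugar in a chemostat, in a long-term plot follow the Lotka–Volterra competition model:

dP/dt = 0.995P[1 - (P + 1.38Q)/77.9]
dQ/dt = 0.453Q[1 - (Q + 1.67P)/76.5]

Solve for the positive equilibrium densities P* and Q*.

Setting both brackets to zero gives the nullclines P + 1.38Q = 77.9 and 1.67P + Q = 76.5.
Substituting Q = 76.5 - 1.67P into the first: P(1 - 1.38·1.67) = 77.9 - 1.38·76.5.
So P* = -27.7/-1.3 = 21.2, and then Q* = 76.5 - 1.67·21.2 = 41.1.

P* ≈ 21.2, Q* ≈ 41.1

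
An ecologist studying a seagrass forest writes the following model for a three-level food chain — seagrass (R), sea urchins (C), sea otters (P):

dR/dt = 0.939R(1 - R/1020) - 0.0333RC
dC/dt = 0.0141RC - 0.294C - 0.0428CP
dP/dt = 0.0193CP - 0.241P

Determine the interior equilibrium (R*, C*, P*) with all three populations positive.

R* ≈ 568, C* ≈ 12.5, P* ≈ 180

From dP/dt = 0: 0.0193C* = 0.241, so C* = 12.5.
From dR/dt = 0: 0.939(1 - R*/1020) = 0.0333·12.5, giving R* = 1020·(1 - 0.443) = 568.
From dC/dt = 0: 0.0141·568 - 0.294 = 0.0428P*, so P* = 7.72/0.0428 = 180.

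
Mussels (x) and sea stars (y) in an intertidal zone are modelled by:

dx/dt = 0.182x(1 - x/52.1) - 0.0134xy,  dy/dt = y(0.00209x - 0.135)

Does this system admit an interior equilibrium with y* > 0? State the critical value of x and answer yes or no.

Threshold x = 64.6; K < 64.6, so no, the predator goes extinct.

The predator equation gives dy/dt > 0 only when x > 0.135/0.00209 = 64.6.
Without the predator, x → K = 52.1. Since 52.1 < 64.6, the predator cannot invade.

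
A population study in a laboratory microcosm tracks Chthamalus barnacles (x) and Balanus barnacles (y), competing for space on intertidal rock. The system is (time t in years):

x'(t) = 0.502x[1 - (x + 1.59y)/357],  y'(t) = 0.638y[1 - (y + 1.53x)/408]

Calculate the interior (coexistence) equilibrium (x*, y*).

x* ≈ 204, y* ≈ 96.5

Setting both brackets to zero gives the nullclines x + 1.59y = 357 and 1.53x + y = 408.
Substituting y = 408 - 1.53x into the first: x(1 - 1.59·1.53) = 357 - 1.59·408.
So x* = -292/-1.43 = 204, and then y* = 408 - 1.53·204 = 96.5.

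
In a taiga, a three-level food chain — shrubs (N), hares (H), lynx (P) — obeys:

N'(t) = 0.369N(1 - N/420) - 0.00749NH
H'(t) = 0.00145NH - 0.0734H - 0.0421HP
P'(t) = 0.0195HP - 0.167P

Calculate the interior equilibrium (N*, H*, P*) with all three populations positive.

N* ≈ 347, H* ≈ 8.56, P* ≈ 10.2

From dP/dt = 0: 0.0195H* = 0.167, so H* = 8.56.
From dN/dt = 0: 0.369(1 - N*/420) = 0.00749·8.56, giving N* = 420·(1 - 0.174) = 347.
From dH/dt = 0: 0.00145·347 - 0.0734 = 0.0421P*, so P* = 0.43/0.0421 = 10.2.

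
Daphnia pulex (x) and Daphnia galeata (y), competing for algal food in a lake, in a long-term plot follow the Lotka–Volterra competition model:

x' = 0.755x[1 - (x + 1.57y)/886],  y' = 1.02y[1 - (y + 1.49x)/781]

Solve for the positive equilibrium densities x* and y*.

Setting both brackets to zero gives the nullclines x + 1.57y = 886 and 1.49x + y = 781.
Substituting y = 781 - 1.49x into the first: x(1 - 1.57·1.49) = 886 - 1.57·781.
So x* = -340/-1.34 = 254, and then y* = 781 - 1.49·254 = 403.

x* ≈ 254, y* ≈ 403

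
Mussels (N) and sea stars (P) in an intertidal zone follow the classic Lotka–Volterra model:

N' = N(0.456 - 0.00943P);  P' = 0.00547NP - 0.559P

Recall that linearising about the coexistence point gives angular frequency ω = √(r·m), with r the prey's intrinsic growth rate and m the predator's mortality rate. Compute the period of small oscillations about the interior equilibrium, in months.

Here r = 0.456 and m = 0.559, so r·m = 0.255.
ω = √0.255 = 0.505 per month, hence T = 2π/ω ≈ 12.4 months.

T ≈ 12.4 months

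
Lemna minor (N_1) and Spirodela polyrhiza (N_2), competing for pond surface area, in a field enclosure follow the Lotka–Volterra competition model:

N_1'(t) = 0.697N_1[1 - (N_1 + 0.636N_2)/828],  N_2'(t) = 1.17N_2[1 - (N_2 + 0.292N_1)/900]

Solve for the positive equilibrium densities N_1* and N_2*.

Setting both brackets to zero gives the nullclines N_1 + 0.636N_2 = 828 and 0.292N_1 + N_2 = 900.
Substituting N_2 = 900 - 0.292N_1 into the first: N_1(1 - 0.636·0.292) = 828 - 0.636·900.
So N_1* = 256/0.814 = 314, and then N_2* = 900 - 0.292·314 = 808.

N_1* ≈ 314, N_2* ≈ 808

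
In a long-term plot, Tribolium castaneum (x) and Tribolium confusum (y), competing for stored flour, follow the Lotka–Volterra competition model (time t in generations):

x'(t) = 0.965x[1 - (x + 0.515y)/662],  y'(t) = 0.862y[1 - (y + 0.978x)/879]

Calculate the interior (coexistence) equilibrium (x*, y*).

x* ≈ 422, y* ≈ 467

Setting both brackets to zero gives the nullclines x + 0.515y = 662 and 0.978x + y = 879.
Substituting y = 879 - 0.978x into the first: x(1 - 0.515·0.978) = 662 - 0.515·879.
So x* = 209/0.496 = 422, and then y* = 879 - 0.978·422 = 467.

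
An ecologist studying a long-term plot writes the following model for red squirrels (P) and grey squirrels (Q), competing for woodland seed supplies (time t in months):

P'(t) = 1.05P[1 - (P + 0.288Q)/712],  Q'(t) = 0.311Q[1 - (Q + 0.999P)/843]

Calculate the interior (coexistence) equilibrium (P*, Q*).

Setting both brackets to zero gives the nullclines P + 0.288Q = 712 and 0.999P + Q = 843.
Substituting Q = 843 - 0.999P into the first: P(1 - 0.288·0.999) = 712 - 0.288·843.
So P* = 469/0.712 = 659, and then Q* = 843 - 0.999·659 = 185.

P* ≈ 659, Q* ≈ 185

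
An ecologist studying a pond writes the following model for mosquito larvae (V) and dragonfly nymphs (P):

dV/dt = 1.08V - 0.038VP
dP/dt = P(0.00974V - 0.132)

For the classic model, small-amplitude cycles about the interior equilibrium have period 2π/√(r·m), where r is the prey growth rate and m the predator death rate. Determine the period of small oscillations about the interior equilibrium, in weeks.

T ≈ 16.6 weeks

Here r = 1.08 and m = 0.132, so r·m = 0.143.
ω = √0.143 = 0.378 per week, hence T = 2π/ω ≈ 16.6 weeks.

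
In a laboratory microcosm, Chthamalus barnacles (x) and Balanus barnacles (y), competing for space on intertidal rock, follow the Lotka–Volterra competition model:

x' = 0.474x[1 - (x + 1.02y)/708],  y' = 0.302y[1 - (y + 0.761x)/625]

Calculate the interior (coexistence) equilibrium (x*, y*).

Setting both brackets to zero gives the nullclines x + 1.02y = 708 and 0.761x + y = 625.
Substituting y = 625 - 0.761x into the first: x(1 - 1.02·0.761) = 708 - 1.02·625.
So x* = 70.5/0.224 = 315, and then y* = 625 - 0.761·315 = 385.

x* ≈ 315, y* ≈ 385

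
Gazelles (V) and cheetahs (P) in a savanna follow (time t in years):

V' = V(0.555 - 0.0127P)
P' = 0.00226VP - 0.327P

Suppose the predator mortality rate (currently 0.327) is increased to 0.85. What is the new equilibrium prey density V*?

At the interior fixed point, setting dP/dt = 0 with P > 0 fixes V* = (predator death rate)/(VP coefficient) — independent of the other coefficients.
With the change, V* = 0.85/0.00226 = 376; it rises from 145.

V* ≈ 376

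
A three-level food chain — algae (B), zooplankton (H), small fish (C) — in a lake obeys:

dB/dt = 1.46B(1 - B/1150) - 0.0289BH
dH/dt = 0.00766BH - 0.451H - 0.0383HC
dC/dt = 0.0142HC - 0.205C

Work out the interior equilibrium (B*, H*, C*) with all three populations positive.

From dC/dt = 0: 0.0142H* = 0.205, so H* = 14.4.
From dB/dt = 0: 1.46(1 - B*/1150) = 0.0289·14.4, giving B* = 1150·(1 - 0.286) = 821.
From dH/dt = 0: 0.00766·821 - 0.451 = 0.0383C*, so C* = 5.84/0.0383 = 152.

B* ≈ 821, H* ≈ 14.4, C* ≈ 152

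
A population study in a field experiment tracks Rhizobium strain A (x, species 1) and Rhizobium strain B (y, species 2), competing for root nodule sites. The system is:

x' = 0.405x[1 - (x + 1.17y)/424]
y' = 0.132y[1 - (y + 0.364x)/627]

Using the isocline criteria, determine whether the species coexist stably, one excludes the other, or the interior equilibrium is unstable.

species 2 excludes species 1

Compare the nullcline intercepts: K1/α12 = 424/1.17 = 362 < K2 = 627; K2/α21 = 627/0.364 = 1720 > K1 = 424.
Since the inequalities point opposite ways, species 2 can invade but species 1 cannot.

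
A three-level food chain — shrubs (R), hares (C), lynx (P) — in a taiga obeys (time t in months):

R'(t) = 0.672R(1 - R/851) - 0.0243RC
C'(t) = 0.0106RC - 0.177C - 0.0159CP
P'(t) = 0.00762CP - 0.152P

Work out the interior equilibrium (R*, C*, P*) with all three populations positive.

From dP/dt = 0: 0.00762C* = 0.152, so C* = 19.9.
From dR/dt = 0: 0.672(1 - R*/851) = 0.0243·19.9, giving R* = 851·(1 - 0.721) = 237.
From dC/dt = 0: 0.0106·237 - 0.177 = 0.0159P*, so P* = 2.34/0.0159 = 147.

R* ≈ 237, C* ≈ 19.9, P* ≈ 147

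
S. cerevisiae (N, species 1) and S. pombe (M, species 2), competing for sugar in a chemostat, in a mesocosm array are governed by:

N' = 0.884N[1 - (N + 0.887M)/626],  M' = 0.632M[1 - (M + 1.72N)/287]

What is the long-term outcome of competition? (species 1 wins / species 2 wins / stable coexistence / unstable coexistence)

Compare the nullcline intercepts: K1/α12 = 626/0.887 = 706 > K2 = 287; K2/α21 = 287/1.72 = 167 < K1 = 626.
Since the inequalities point opposite ways, species 1 can invade but species 2 cannot.

species 1 excludes species 2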